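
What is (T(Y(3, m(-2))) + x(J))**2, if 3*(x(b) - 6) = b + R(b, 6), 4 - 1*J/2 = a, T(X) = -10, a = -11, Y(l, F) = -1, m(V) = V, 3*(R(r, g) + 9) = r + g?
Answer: 49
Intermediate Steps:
R(r, g) = -9 + g/3 + r/3 (R(r, g) = -9 + (r + g)/3 = -9 + (g + r)/3 = -9 + (g/3 + r/3) = -9 + g/3 + r/3)
J = 30 (J = 8 - 2*(-11) = 8 + 22 = 30)
x(b) = 11/3 + 4*b/9 (x(b) = 6 + (b + (-9 + (1/3)*6 + b/3))/3 = 6 + (b + (-9 + 2 + b/3))/3 = 6 + (b + (-7 + b/3))/3 = 6 + (-7 + 4*b/3)/3 = 6 + (-7/3 + 4*b/9) = 11/3 + 4*b/9)
(T(Y(3, m(-2))) + x(J))**2 = (-10 + (11/3 + (4/9)*30))**2 = (-10 + (11/3 + 40/3))**2 = (-10 + 17)**2 = 7**2 = 49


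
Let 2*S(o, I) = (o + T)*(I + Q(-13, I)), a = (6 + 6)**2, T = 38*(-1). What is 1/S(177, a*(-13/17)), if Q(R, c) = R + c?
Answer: -34/551135 ≈ -6.1691e-5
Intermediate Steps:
T = -38
a = 144 (a = 12**2 = 144)
S(o, I) = (-38 + o)*(-13 + 2*I)/2 (S(o, I) = ((o - 38)*(I + (-13 + I)))/2 = ((-38 + o)*(-13 + 2*I))/2 = (-38 + o)*(-13 + 2*I)/2)
1/S(177, a*(-13/17)) = 1/(247 - 5472*(-13/17) - 13/2*177 + (144*(-13/17))*177) = 1/(247 - 5472*(-13*1/17) - 2301/2 + (144*(-13*1/17))*177) = 1/(247 - 5472*(-13)/17 - 2301/2 + (144*(-13/17))*177) = 1/(247 - 38*(-1872/17) - 2301/2 - 1872/17*177) = 1/(247 + 71136/17 - 2301/2 - 331344/17) = 1/(-551135/34) = -34/551135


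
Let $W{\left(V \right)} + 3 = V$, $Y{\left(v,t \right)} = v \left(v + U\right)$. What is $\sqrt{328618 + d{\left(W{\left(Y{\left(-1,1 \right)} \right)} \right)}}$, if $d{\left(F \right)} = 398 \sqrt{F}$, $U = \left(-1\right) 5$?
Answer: $\sqrt{328618 + 398 \sqrt{3}} \approx 573.85$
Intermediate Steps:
$U = -5$
$Y{\left(v,t \right)} = v \left(-5 + v\right)$ ($Y{\left(v,t \right)} = v \left(v - 5\right) = v \left(-5 + v\right)$)
$W{\left(V \right)} = -3 + V$
$\sqrt{328618 + d{\left(W{\left(Y{\left(-1,1 \right)} \right)} \right)}} = \sqrt{328618 + 398 \sqrt{-3 - \left(-5 - 1\right)}} = \sqrt{328618 + 398 \sqrt{-3 - -6}} = \sqrt{328618 + 398 \sqrt{-3 + 6}} = \sqrt{328618 + 398 \sqrt{3}}$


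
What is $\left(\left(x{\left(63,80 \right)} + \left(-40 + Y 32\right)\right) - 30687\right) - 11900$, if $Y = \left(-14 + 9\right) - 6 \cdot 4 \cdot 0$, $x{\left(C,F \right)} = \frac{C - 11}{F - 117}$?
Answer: $- \frac{1583171}{37} \approx -42788.0$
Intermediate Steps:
$x{\left(C,F \right)} = \frac{-11 + C}{-117 + F}$
$Y = -5$ ($Y = -5 - 24 \cdot 0 = -5 - 0 = -5 + 0 = -5$)
$\left(\left(x{\left(63,80 \right)} + \left(-40 + Y 32\right)\right) - 30687\right) - 11900 = \left(\left(\frac{-11 + 63}{-117 + 80} - 200\right) - 30687\right) - 11900 = \left(\left(\frac{1}{-37} \cdot 52 - 200\right) - 30687\right) - 11900 = \left(\left(\left(- \frac{1}{37}\right) 52 - 200\right) - 30687\right) - 11900 = \left(\left(- \frac{52}{37} - 200\right) - 30687\right) - 11900 = \left(- \frac{7452}{37} - 30687\right) - 11900 = - \frac{1142871}{37} - 11900 = - \frac{1583171}{37}$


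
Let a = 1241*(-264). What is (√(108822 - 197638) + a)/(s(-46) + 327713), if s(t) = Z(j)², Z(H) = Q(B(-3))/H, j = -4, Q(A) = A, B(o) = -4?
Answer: -54604/54619 + 2*I*√5551/163857 ≈ -0.99973 + 0.00090939*I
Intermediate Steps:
Z(H) = -4/H
a = -327624
s(t) = 1 (s(t) = (-4/(-4))² = (-4*(-¼))² = 1² = 1)
(√(108822 - 197638) + a)/(s(-46) + 327713) = (√(108822 - 197638) - 327624)/(1 + 327713) = (√(-88816) - 327624)/327714 = (4*I*√5551 - 327624)*(1/327714) = (-327624 + 4*I*√5551)*(1/327714) = -54604/54619 + 2*I*√5551/163857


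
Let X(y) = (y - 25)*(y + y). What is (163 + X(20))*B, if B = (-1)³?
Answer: 37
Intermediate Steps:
X(y) = 2*y*(-25 + y) (X(y) = (-25 + y)*(2*y) = 2*y*(-25 + y))
B = -1
(163 + X(20))*B = (163 + 2*20*(-25 + 20))*(-1) = (163 + 2*20*(-5))*(-1) = (163 - 200)*(-1) = -37*(-1) = 37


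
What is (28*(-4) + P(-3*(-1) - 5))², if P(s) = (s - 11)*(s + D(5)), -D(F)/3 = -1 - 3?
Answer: 58564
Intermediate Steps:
D(F) = 12 (D(F) = -3*(-1 - 3) = -3*(-4) = 12)
P(s) = (-11 + s)*(12 + s) (P(s) = (s - 11)*(s + 12) = (-11 + s)*(12 + s))
(28*(-4) + P(-3*(-1) - 5))² = (28*(-4) + (-132 + (-3*(-1) - 5) + (-3*(-1) - 5)²))² = (-112 + (-132 + (3 - 5) + (3 - 5)²))² = (-112 + (-132 - 2 + (-2)²))² = (-112 + (-132 - 2 + 4))² = (-112 - 130)² = (-242)² = 58564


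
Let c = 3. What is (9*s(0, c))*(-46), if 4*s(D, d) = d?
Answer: -621/2 ≈ -310.50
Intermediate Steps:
s(D, d) = d/4
(9*s(0, c))*(-46) = (9*((1/4)*3))*(-46) = (9*(3/4))*(-46) = (27/4)*(-46) = -621/2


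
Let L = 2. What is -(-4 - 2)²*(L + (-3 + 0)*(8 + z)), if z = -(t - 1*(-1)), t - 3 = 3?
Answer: 36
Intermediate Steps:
t = 6 (t = 3 + 3 = 6)
z = -7 (z = -(6 - 1*(-1)) = -(6 + 1) = -1*7 = -7)
-(-4 - 2)²*(L + (-3 + 0)*(8 + z)) = -(-4 - 2)²*(2 + (-3 + 0)*(8 - 7)) = -(-6)²*(2 - 3*1) = -36*(2 - 3) = -36*(-1) = -1*(-36) = 36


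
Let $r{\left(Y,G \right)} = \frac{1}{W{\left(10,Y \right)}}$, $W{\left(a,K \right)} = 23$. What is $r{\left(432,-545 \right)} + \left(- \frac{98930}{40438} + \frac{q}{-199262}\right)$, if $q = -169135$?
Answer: $- \frac{144016469717}{92664202694} \approx -1.5542$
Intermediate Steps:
$r{\left(Y,G \right)} = \frac{1}{23}$
$r{\left(432,-545 \right)} + \left(- \frac{98930}{40438} + \frac{q}{-199262}\right) = \frac{1}{23} - \left(- \frac{169135}{199262} + \frac{49465}{20219}\right) = \frac{1}{23} - \frac{6436754265}{4028878378} = - \frac{144016469717}{92664202694}$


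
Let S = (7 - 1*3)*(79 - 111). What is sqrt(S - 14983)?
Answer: 3*I*sqrt(1679) ≈ 122.93*I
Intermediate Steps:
S = -128 (S = (7 - 3)*(-32) = 4*(-32) = -128)
sqrt(S - 14983) = sqrt(-128 - 14983) = sqrt(-15111) = 3*I*sqrt(1679)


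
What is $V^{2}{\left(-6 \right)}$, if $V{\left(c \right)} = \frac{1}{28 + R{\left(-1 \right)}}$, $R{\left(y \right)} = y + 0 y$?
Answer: $\frac{1}{729} \approx 0.0013717$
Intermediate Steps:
$R{\left(y \right)} = y$ ($R{\left(y \right)} = y + 0 = y$)
$V{\left(c \right)} = \frac{1}{27}$ ($V{\left(c \right)} = \frac{1}{28 - 1} = \frac{1}{27}$)
$V^{2}{\left(-6 \right)} = \left(\frac{1}{27}\right)^{2} = \frac{1}{729}$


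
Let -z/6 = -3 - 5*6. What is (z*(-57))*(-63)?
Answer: 711018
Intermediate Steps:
z = 198 (z = -6*(-3 - 5*6) = -6*(-3 - 30) = -6*(-33) = 198)
(z*(-57))*(-63) = (198*(-57))*(-63) = -11286*(-63) = 711018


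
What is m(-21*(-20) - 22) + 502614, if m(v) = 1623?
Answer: 504237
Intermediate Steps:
m(-21*(-20) - 22) + 502614 = 1623 + 502614 = 504237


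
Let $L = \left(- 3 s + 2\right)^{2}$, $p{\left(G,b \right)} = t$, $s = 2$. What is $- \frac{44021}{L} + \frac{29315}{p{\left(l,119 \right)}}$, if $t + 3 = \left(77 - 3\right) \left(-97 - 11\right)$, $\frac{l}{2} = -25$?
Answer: $- \frac{132239}{48} \approx -2755.0$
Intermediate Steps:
$l = -50$ ($l = 2 \left(-25\right) = -50$)
$t = -7995$ ($t = -3 + \left(77 - 3\right) \left(-97 - 11\right) = -3 + 74 \left(-108\right) = -3 - 7992 = -7995$)
$p{\left(G,b \right)} = -7995$
$L = 16$ ($L = \left(\left(-3\right) 2 + 2\right)^{2} = \left(-6 + 2\right)^{2} = \left(-4\right)^{2} = 16$)
$- \frac{44021}{L} + \frac{29315}{p{\left(l,119 \right)}} = - \frac{44021}{16} + \frac{29315}{-7995} = \left(-44021\right) \frac{1}{16} + 29315 \left(- \frac{1}{7995}\right) = - \frac{44021}{16} - \frac{11}{3} = - \frac{132239}{48}$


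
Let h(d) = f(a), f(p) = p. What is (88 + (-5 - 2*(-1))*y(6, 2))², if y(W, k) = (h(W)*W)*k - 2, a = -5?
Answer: 75076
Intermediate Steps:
h(d) = -5
y(W, k) = -2 - 5*W*k (y(W, k) = (-5*W)*k - 2 = -5*W*k - 2 = -2 - 5*W*k)
(88 + (-5 - 2*(-1))*y(6, 2))² = (88 + (-5 - 2*(-1))*(-2 - 5*6*2))² = (88 + (-5 + 2)*(-2 - 60))² = (88 - 3*(-62))² = (88 + 186)² = 274² = 75076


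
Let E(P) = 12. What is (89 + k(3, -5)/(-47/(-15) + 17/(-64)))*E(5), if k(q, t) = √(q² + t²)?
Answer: 1068 + 11520*√34/2753 ≈ 1092.4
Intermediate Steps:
(89 + k(3, -5)/(-47/(-15) + 17/(-64)))*E(5) = (89 + √(3² + (-5)²)/(-47/(-15) + 17/(-64)))*12 = (89 + √(9 + 25)/(-47*(-1/15) + 17*(-1/64)))*12 = (89 + √34/(47/15 - 17/64))*12 = (89 + √34/(2753/960))*12 = (89 + √34*(960/2753))*12 = (89 + 960*√34/2753)*12 = 1068 + 11520*√34/2753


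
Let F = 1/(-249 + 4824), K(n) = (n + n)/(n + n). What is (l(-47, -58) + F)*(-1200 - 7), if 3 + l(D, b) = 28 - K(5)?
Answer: -132529807/4575 ≈ -28968.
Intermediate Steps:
K(n) = 1 (K(n) = (2*n)/((2*n)) = (2*n)*(1/(2*n)) = 1)
F = 1/4575 ≈ 0.00021858
l(D, b) = 24 (l(D, b) = -3 + (28 - 1*1) = -3 + (28 - 1) = -3 + 27 = 24)
(l(-47, -58) + F)*(-1200 - 7) = (24 + 1/4575)*(-1200 - 7) = (109801/4575)*(-1207) = -132529807/4575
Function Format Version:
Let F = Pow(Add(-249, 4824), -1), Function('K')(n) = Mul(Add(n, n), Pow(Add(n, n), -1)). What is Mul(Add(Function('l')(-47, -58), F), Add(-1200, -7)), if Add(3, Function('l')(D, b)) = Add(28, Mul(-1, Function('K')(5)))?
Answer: Rational(-132529807, 4575) ≈ -28968.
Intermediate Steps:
Function('K')(n) = 1 (Function('K')(n) = Mul(Mul(2, n), Pow(Mul(2, n), -1)) = Mul(Mul(2, n), Mul(Rational(1, 2), Pow(n, -1))) = 1)
F = Rational(1, 4575) (F = Pow(4575, -1) = Rational(1, 4575) ≈ 0.00021858)
Function('l')(D, b) = 24 (Function('l')(D, b) = Add(-3, Add(28, Mul(-1, 1))) = Add(-3, Add(28, -1)) = Add(-3, 27) = 24)
Mul(Add(Function('l')(-47, -58), F), Add(-1200, -7)) = Mul(Add(24, Rational(1, 4575)), Add(-1200, -7)) = Mul(Rational(109801, 4575), -1207) = Rational(-132529807, 4575)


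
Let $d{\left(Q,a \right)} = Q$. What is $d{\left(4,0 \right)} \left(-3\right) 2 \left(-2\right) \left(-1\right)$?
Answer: $-48$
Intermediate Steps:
$d{\left(4,0 \right)} \left(-3\right) 2 \left(-2\right) \left(-1\right) = 4 \left(-3\right) 2 \left(-2\right) \left(-1\right) = - 12 \left(\left(-4\right) \left(-1\right)\right) = \left(-12\right) 4 = -48$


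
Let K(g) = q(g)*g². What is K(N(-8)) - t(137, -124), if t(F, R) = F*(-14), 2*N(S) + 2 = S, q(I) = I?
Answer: 1793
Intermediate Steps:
N(S) = -1 + S/2
K(g) = g³ (K(g) = g*g² = g³)
t(F, R) = -14*F
K(N(-8)) - t(137, -124) = (-1 + (½)*(-8))³ - (-14)*137 = (-1 - 4)³ - 1*(-1918) = (-5)³ + 1918 = -125 + 1918 = 1793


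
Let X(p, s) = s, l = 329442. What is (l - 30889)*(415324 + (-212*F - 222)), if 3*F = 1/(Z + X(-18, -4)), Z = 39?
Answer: 13012581184394/105 ≈ 1.2393e+11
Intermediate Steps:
F = 1/105 (F = 1/(3*(39 - 4)) = (⅓)/35 = (⅓)*(1/35) = 1/105 ≈ 0.0095238)
(l - 30889)*(415324 + (-212*F - 222)) = (329442 - 30889)*(415324 + (-212*1/105 - 222)) = 298553*(415324 + (-212/105 - 222)) = 298553*(415324 - 23522/105) = 298553*(43585498/105) = 13012581184394/105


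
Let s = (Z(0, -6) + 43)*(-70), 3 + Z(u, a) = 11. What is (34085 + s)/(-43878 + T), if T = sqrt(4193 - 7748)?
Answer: -446312390/641760813 - 30515*I*sqrt(395)/641760813 ≈ -0.69545 - 0.00094501*I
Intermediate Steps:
Z(u, a) = 8 (Z(u, a) = -3 + 11 = 8)
T = 3*I*sqrt(395) (T = sqrt(-3555) = 3*I*sqrt(395) ≈ 59.624*I)
s = -3570 (s = (8 + 43)*(-70) = 51*(-70) = -3570)
(34085 + s)/(-43878 + T) = (34085 - 3570)/(-43878 + 3*I*sqrt(395)) = 30515/(-43878 + 3*I*sqrt(395))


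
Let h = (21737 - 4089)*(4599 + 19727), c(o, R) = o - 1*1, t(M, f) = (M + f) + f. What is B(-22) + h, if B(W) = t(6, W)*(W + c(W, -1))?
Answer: 429306958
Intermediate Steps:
t(M, f) = M + 2*f
c(o, R) = -1 + o (c(o, R) = o - 1 = -1 + o)
B(W) = (-1 + 2*W)*(6 + 2*W) (B(W) = (6 + 2*W)*(W + (-1 + W)) = (6 + 2*W)*(-1 + 2*W) = (-1 + 2*W)*(6 + 2*W))
h = 429305248 (h = 17648*24326 = 429305248)
B(-22) + h = 2*(-1 + 2*(-22))*(3 - 22) + 429305248 = 2*(-1 - 44)*(-19) + 429305248 = 2*(-45)*(-19) + 429305248 = 1710 + 429305248 = 429306958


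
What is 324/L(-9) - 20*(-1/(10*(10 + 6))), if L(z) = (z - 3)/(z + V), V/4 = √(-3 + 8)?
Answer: 1945/8 - 108*√5 ≈ 1.6297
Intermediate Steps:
V = 4*√5 (V = 4*√(-3 + 8) = 4*√5 ≈ 8.9443)
L(z) = (-3 + z)/(z + 4*√5) (L(z) = (z - 3)/(z + 4*√5) = (-3 + z)/(z + 4*√5))
324/L(-9) - 20*(-1/(10*(10 + 6))) = 324/(((-3 - 9)/(-9 + 4*√5))) - 20*(-1/(10*(10 + 6))) = 324/((-12/(-9 + 4*√5))) - 20/(16*(-10)) = 324/((-12/(-9 + 4*√5))) - 20/(-160) = 324*(¾ - √5/3) - 20*(-1/160) = (243 - 108*√5) + ⅛ = 1945/8 - 108*√5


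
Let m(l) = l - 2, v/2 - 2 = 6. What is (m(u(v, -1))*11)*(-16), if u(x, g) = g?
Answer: 528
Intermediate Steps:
v = 16 (v = 4 + 2*6 = 4 + 12 = 16)
m(l) = -2 + l
(m(u(v, -1))*11)*(-16) = ((-2 - 1)*11)*(-16) = -3*11*(-16) = -33*(-16) = 528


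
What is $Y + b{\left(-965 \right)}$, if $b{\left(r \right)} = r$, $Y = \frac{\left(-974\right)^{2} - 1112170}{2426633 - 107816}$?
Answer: $- \frac{745940633}{772939} \approx -965.07$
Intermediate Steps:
$Y = - \frac{54498}{772939}$ ($Y = \frac{948676 - 1112170}{2318817} = \left(-163494\right) \frac{1}{2318817} = - \frac{54498}{772939} \approx -0.070508$)
$Y + b{\left(-965 \right)} = - \frac{54498}{772939} - 965 = - \frac{745940633}{772939}$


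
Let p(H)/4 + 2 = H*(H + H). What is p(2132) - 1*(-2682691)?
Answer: 39046075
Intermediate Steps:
p(H) = -8 + 8*H**2 (p(H) = -8 + 4*(H*(H + H)) = -8 + 4*(H*(2*H)) = -8 + 4*(2*H**2) = -8 + 8*H**2)
p(2132) - 1*(-2682691) = (-8 + 8*2132**2) - 1*(-2682691) = (-8 + 8*4545424) + 2682691 = (-8 + 36363392) + 2682691 = 36363384 + 2682691 = 39046075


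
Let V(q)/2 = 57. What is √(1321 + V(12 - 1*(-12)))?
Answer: √1435 ≈ 37.881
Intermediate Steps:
V(q) = 114 (V(q) = 2*57 = 114)
√(1321 + V(12 - 1*(-12))) = √(1321 + 114) = √1435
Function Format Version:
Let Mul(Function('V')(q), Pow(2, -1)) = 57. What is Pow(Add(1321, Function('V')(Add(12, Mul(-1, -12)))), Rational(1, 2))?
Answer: Pow(1435, Rational(1, 2)) ≈ 37.881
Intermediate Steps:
Function('V')(q) = 114 (Function('V')(q) = Mul(2, 57) = 114)
Pow(Add(1321, Function('V')(Add(12, Mul(-1, -12)))), Rational(1, 2)) = Pow(Add(1321, 114), Rational(1, 2)) = Pow(1435, Rational(1, 2))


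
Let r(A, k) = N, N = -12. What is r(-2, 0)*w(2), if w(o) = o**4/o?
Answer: -96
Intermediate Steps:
r(A, k) = -12
w(o) = o**3
r(-2, 0)*w(2) = -12*2**3 = -12*8 = -96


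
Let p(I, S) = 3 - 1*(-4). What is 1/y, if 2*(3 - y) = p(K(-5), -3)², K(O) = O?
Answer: -2/43 ≈ -0.046512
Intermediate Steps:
p(I, S) = 7 (p(I, S) = 3 + 4 = 7)
y = -43/2 (y = 3 - ½*7² = 3 - ½*49 = 3 - 49/2 = -43/2 ≈ -21.500)
1/y = 1/(-43/2) = -2/43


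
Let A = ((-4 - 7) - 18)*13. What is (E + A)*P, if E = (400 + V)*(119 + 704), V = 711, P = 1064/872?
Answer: 121558808/109 ≈ 1.1152e+6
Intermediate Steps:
P = 133/109 (P = 1064*(1/872) = 133/109 ≈ 1.2202)
E = 914353 (E = (400 + 711)*(119 + 704) = 1111*823 = 914353)
A = -377 (A = (-11 - 18)*13 = -29*13 = -377)
(E + A)*P = (914353 - 377)*(133/109) = 913976*(133/109) = 121558808/109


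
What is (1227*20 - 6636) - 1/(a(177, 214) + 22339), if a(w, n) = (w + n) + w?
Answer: 410126927/22907 ≈ 17904.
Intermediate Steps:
a(w, n) = n + 2*w (a(w, n) = (n + w) + w = n + 2*w)
(1227*20 - 6636) - 1/(a(177, 214) + 22339) = (1227*20 - 6636) - 1/((214 + 2*177) + 22339) = (24540 - 6636) - 1/((214 + 354) + 22339) = 17904 - 1/(568 + 22339) = 17904 - 1/22907 = 410126927/22907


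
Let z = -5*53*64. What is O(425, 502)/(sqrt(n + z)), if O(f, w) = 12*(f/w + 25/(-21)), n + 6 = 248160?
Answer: -3625*sqrt(231194)/203103929 ≈ -0.0085818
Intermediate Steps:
n = 248154 (n = -6 + 248160 = 248154)
O(f, w) = -100/7 + 12*f/w (O(f, w) = 12*(f/w + 25*(-1/21)) = 12*(f/w - 25/21) = 12*(-25/21 + f/w) = -100/7 + 12*f/w)
z = -16960 (z = -265*64 = -16960)
O(425, 502)/(sqrt(n + z)) = (-100/7 + 12*425/502)/(sqrt(248154 - 16960)) = (-100/7 + 12*425*(1/502))/(sqrt(231194)) = (-100/7 + 2550/251)*(sqrt(231194)/231194) = -3625*sqrt(231194)/203103929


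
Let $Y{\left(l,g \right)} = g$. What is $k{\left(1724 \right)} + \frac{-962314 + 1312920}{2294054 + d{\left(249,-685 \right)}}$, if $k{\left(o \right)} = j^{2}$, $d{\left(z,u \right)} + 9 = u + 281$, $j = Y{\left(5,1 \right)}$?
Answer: $\frac{2644247}{2293641} \approx 1.1529$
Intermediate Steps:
$j = 1$
$d{\left(z,u \right)} = 272 + u$ ($d{\left(z,u \right)} = -9 + \left(u + 281\right) = -9 + \left(281 + u\right) = 272 + u$)
$k{\left(o \right)} = 1$ ($k{\left(o \right)} = 1^{2} = 1$)
$k{\left(1724 \right)} + \frac{-962314 + 1312920}{2294054 + d{\left(249,-685 \right)}} = 1 + \frac{-962314 + 1312920}{2294054 + \left(272 - 685\right)} = 1 + \frac{350606}{2294054 - 413} = 1 + \frac{350606}{2293641} = \frac{2644247}{2293641}$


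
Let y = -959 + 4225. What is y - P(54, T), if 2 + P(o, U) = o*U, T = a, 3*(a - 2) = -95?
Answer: 4870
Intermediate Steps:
y = 3266
a = -89/3 (a = 2 + (⅓)*(-95) = 2 - 95/3 = -89/3 ≈ -29.667)
T = -89/3 ≈ -29.667
P(o, U) = -2 + U*o (P(o, U) = -2 + o*U = -2 + U*o)
y - P(54, T) = 3266 - (-2 - 89/3*54) = 3266 - (-2 - 1602) = 3266 - 1*(-1604) = 3266 + 1604 = 4870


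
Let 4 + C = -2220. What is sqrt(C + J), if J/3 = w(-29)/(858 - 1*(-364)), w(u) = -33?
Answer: I*sqrt(3321184594)/1222 ≈ 47.16*I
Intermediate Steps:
C = -2224 (C = -4 - 2220 = -2224)
J = -99/1222 (J = 3*(-33/(858 - 1*(-364))) = 3*(-33/(858 + 364)) = 3*(-33/1222) = -99/1222 ≈ -0.081015)
sqrt(C + J) = sqrt(-2224 - 99/1222) = sqrt(-2717827/1222) = I*sqrt(3321184594)/1222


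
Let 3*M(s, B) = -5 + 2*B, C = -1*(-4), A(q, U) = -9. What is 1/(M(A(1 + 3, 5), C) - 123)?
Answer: -1/122 ≈ -0.0081967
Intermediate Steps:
C = 4
M(s, B) = -5/3 + 2*B/3 (M(s, B) = (-5 + 2*B)/3 = -5/3 + 2*B/3)
1/(M(A(1 + 3, 5), C) - 123) = 1/((-5/3 + (2/3)*4) - 123) = 1/((-5/3 + 8/3) - 123) = 1/(1 - 123) = 1/(-122) = -1/122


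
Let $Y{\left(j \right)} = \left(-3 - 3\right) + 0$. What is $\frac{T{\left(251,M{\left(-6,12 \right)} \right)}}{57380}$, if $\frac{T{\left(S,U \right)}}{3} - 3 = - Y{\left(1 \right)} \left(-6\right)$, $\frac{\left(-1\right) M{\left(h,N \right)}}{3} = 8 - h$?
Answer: $- \frac{99}{57380} \approx -0.0017253$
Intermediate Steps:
$Y{\left(j \right)} = -6$ ($Y{\left(j \right)} = -6 + 0 = -6$)
$M{\left(h,N \right)} = -24 + 3 h$ ($M{\left(h,N \right)} = - 3 \left(8 - h\right) = -24 + 3 h$)
$T{\left(S,U \right)} = -99$ ($T{\left(S,U \right)} = 9 + 3 \left(-1\right) \left(-6\right) \left(-6\right) = 9 + 3 \cdot 6 \left(-6\right) = 9 + 3 \left(-36\right) = 9 - 108 = -99$)
$\frac{T{\left(251,M{\left(-6,12 \right)} \right)}}{57380} = - \frac{99}{57380}$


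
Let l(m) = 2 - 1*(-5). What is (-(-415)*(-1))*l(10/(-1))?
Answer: -2905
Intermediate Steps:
l(m) = 7 (l(m) = 2 + 5 = 7)
(-(-415)*(-1))*l(10/(-1)) = -(-415)*(-1)*7 = -83*5*7 = -415*7 = -2905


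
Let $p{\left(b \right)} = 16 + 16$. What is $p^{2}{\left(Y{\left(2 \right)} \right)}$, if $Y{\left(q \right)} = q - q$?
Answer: $1024$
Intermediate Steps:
$Y{\left(q \right)} = 0$
$p{\left(b \right)} = 32$
$p^{2}{\left(Y{\left(2 \right)} \right)} = 32^{2} = 1024$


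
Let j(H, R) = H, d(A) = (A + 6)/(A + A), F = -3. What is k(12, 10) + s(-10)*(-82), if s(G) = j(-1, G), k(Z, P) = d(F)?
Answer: 163/2 ≈ 81.500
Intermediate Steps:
d(A) = (6 + A)/(2*A) (d(A) = (6 + A)/((2*A)) = (6 + A)*(1/(2*A)) = (6 + A)/(2*A))
k(Z, P) = -½ (k(Z, P) = (½)*(6 - 3)/(-3) = (½)*(-⅓)*3 = -½)
s(G) = -1
k(12, 10) + s(-10)*(-82) = -½ - 1*(-82) = -½ + 82 = 163/2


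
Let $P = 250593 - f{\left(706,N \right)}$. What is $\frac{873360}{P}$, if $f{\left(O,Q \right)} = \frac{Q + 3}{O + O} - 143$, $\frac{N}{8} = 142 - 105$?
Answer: $\frac{1233184320}{354038933} \approx 3.4832$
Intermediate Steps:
$N = 296$ ($N = 8 \left(142 - 105\right) = 8 \cdot 37 = 296$)
$f{\left(O,Q \right)} = -143 + \frac{3 + Q}{2 O}$ ($f{\left(O,Q \right)} = \frac{3 + Q}{2 O} - 143 = -143 + \frac{3 + Q}{2 O}$)
$P = \frac{354038933}{1412}$ ($P = 250593 - \frac{3 + 296 - 201916}{2 \cdot 706} = 250593 - \frac{1}{2} \cdot \frac{1}{706} \left(3 + 296 - 201916\right) = 250593 - \frac{1}{2} \cdot \frac{1}{706} \left(-201617\right) = 250593 - - \frac{201617}{1412} = 250593 + \frac{201617}{1412} = \frac{354038933}{1412} \approx 2.5074 \cdot 10^{5}$)
$\frac{873360}{P} = \frac{873360}{\frac{354038933}{1412}} = 873360 \cdot \frac{1412}{354038933} = \frac{1233184320}{354038933}$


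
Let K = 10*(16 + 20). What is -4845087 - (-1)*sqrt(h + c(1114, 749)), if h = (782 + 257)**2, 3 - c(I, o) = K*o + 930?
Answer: -4845087 + sqrt(808954) ≈ -4.8442e+6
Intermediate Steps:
K = 360 (K = 10*36 = 360)
c(I, o) = -927 - 360*o (c(I, o) = 3 - (360*o + 930) = 3 - (930 + 360*o) = 3 + (-930 - 360*o) = -927 - 360*o)
h = 1079521 (h = 1039**2 = 1079521)
-4845087 - (-1)*sqrt(h + c(1114, 749)) = -4845087 - (-1)*sqrt(1079521 + (-927 - 360*749)) = -4845087 - (-1)*sqrt(1079521 + (-927 - 269640)) = -4845087 - (-1)*sqrt(1079521 - 270567) = -4845087 - (-1)*sqrt(808954) = -4845087 + sqrt(808954)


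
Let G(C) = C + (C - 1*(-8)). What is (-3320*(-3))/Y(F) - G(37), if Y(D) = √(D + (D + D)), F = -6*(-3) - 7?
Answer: -82 + 3320*√33/11 ≈ 1651.8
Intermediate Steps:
F = 11 (F = 18 - 7 = 11)
Y(D) = √3*√D (Y(D) = √(D + 2*D) = √(3*D) = √3*√D)
G(C) = 8 + 2*C (G(C) = C + (C + 8) = C + (8 + C) = 8 + 2*C)
(-3320*(-3))/Y(F) - G(37) = (-3320*(-3))/((√3*√11)) - (8 + 2*37) = 9960/(√33) - (8 + 74) = 9960*(√33/33) - 1*82 = 3320*√33/11 - 82 = -82 + 3320*√33/11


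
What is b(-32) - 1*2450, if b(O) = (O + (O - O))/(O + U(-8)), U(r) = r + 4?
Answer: -22042/9 ≈ -2449.1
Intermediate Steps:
U(r) = 4 + r
b(O) = O/(-4 + O) (b(O) = (O + (O - O))/(O + (4 - 8)) = (O + 0)/(O - 4) = O/(-4 + O))
b(-32) - 1*2450 = -32/(-4 - 32) - 1*2450 = -32/(-36) - 2450 = -32*(-1/36) - 2450 = 8/9 - 2450 = -22042/9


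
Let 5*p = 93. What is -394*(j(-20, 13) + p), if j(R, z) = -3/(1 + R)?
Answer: -702108/95 ≈ -7390.6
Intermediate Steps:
p = 93/5 (p = (⅕)*93 = 93/5 ≈ 18.600)
j(R, z) = -3/(1 + R)
-394*(j(-20, 13) + p) = -394*(-3/(1 - 20) + 93/5) = -394*(-3/(-19) + 93/5) = -394*(-3*(-1/19) + 93/5) = -394*(3/19 + 93/5) = -394*1782/95 = -702108/95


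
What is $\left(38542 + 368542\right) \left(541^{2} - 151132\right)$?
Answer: $57622333116$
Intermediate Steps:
$\left(38542 + 368542\right) \left(541^{2} - 151132\right) = 407084 \left(292681 - 151132\right) = 407084 \cdot 141549 = 57622333116$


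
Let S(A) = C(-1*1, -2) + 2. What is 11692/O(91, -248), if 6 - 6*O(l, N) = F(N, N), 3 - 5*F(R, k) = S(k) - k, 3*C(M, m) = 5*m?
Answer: 1052280/821 ≈ 1281.7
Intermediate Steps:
C(M, m) = 5*m/3 (C(M, m) = (5*m)/3 = 5*m/3)
S(A) = -4/3 (S(A) = (5/3)*(-2) + 2 = -10/3 + 2 = -4/3)
F(R, k) = 13/15 + k/5 (F(R, k) = 3/5 - (-4/3 - k)/5 = 3/5 + (4/15 + k/5) = 13/15 + k/5)
O(l, N) = 77/90 - N/30 (O(l, N) = 1 - (13/15 + N/5)/6 = 1 + (-13/90 - N/30) = 77/90 - N/30)
11692/O(91, -248) = 11692/(77/90 - 1/30*(-248)) = 11692/(77/90 + 124/15) = 11692/(821/90) = 11692*(90/821) = 1052280/821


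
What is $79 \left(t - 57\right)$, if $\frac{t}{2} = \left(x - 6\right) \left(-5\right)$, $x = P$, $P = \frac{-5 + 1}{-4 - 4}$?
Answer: $-158$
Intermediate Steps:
$P = \frac{1}{2}$ ($P = - \frac{4}{-8} = \left(-4\right) \left(- \frac{1}{8}\right) = \frac{1}{2} \approx 0.5$)
$x = \frac{1}{2} \approx 0.5$
$t = 55$ ($t = 2 \left(\frac{1}{2} - 6\right) \left(-5\right) = 2 \left(\left(- \frac{11}{2}\right) \left(-5\right)\right) = 2 \cdot \frac{55}{2} = 55$)
$79 \left(t - 57\right) = 79 \left(55 - 57\right) = 79 \left(-2\right) = -158$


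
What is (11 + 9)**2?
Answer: 400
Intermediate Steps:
(11 + 9)**2 = 20**2 = 400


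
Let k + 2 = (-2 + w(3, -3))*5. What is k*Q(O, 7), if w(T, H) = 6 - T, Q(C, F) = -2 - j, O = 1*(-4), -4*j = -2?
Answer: -15/2 ≈ -7.5000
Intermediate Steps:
j = 1/2 (j = -1/4*(-2) = 1/2 ≈ 0.50000)
O = -4
Q(C, F) = -5/2 (Q(C, F) = -2 - 1*1/2 = -2 - 1/2 = -5/2)
k = 3 (k = -2 + (-2 + (6 - 1*3))*5 = -2 + (-2 + (6 - 3))*5 = -2 + (-2 + 3)*5 = -2 + 1*5 = -2 + 5 = 3)
k*Q(O, 7) = 3*(-5/2) = -15/2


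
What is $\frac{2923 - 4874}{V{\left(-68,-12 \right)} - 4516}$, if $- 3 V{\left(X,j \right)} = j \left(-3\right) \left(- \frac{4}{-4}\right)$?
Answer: $\frac{1951}{4528} \approx 0.43087$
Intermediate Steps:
$V{\left(X,j \right)} = j$ ($V{\left(X,j \right)} = - \frac{j \left(-3\right) \left(- \frac{4}{-4}\right)}{3} = - \frac{- 3 j \left(\left(-4\right) \left(- \frac{1}{4}\right)\right)}{3} = - \frac{- 3 j 1}{3} = - \frac{\left(-3\right) j}{3} = j$)
$\frac{2923 - 4874}{V{\left(-68,-12 \right)} - 4516} = \frac{2923 - 4874}{-12 - 4516} = - \frac{1951}{-4528} = \left(-1951\right) \left(- \frac{1}{4528}\right) = \frac{1951}{4528}$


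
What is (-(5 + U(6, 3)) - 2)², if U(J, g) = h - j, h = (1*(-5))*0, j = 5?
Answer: 4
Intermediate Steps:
h = 0 (h = -5*0 = 0)
U(J, g) = -5 (U(J, g) = 0 - 1*5 = 0 - 5 = -5)
(-(5 + U(6, 3)) - 2)² = (-(5 - 5) - 2)² = (-1*0 - 2)² = (0 - 2)² = (-2)² = 4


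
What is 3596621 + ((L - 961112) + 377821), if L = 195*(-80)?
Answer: 2997730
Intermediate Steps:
L = -15600
3596621 + ((L - 961112) + 377821) = 3596621 + ((-15600 - 961112) + 377821) = 3596621 + (-976712 + 377821) = 3596621 - 598891 = 2997730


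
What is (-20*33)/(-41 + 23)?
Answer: 110/3 ≈ 36.667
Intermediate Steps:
(-20*33)/(-41 + 23) = -660/(-18) = -660*(-1/18) = 110/3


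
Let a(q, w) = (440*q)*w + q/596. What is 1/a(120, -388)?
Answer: -149/3052473570 ≈ -4.8813e-8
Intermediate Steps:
a(q, w) = q/596 + 440*q*w (a(q, w) = 440*q*w + q*(1/596) = 440*q*w + q/596 = q/596 + 440*q*w)
1/a(120, -388) = 1/((1/596)*120*(1 + 262240*(-388))) = 1/((1/596)*120*(1 - 101749120)) = 1/((1/596)*120*(-101749119)) = 1/(-3052473570/149) = -149/3052473570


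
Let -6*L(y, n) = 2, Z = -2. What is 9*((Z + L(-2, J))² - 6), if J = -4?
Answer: -5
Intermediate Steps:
L(y, n) = -⅓ (L(y, n) = -⅙*2 = -⅓)
9*((Z + L(-2, J))² - 6) = 9*((-2 - ⅓)² - 6) = 9*((-7/3)² - 6) = 9*(49/9 - 6) = 9*(-5/9) = -5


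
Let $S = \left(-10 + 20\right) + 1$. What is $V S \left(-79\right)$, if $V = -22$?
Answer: $19118$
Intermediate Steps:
$S = 11$ ($S = 10 + 1 = 11$)
$V S \left(-79\right) = \left(-22\right) 11 \left(-79\right) = \left(-242\right) \left(-79\right) = 19118$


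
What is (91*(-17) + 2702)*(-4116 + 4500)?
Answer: 443520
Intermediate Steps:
(91*(-17) + 2702)*(-4116 + 4500) = (-1547 + 2702)*384 = 1155*384 = 443520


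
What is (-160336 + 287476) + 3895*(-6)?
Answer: 103770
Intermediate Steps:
(-160336 + 287476) + 3895*(-6) = 127140 - 23370 = 103770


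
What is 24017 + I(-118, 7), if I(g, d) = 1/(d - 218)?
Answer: 5067586/211 ≈ 24017.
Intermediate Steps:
I(g, d) = 1/(-218 + d)
24017 + I(-118, 7) = 24017 + 1/(-218 + 7) = 24017 + 1/(-211) = 24017 - 1/211 = 5067586/211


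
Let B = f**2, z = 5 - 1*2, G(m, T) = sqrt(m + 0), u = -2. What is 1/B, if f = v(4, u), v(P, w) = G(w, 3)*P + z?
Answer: (3 + 4*I*sqrt(2))**(-2) ≈ -0.013682 - 0.020191*I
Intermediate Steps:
G(m, T) = sqrt(m)
z = 3 (z = 5 - 2 = 3)
v(P, w) = 3 + P*sqrt(w) (v(P, w) = sqrt(w)*P + 3 = P*sqrt(w) + 3 = 3 + P*sqrt(w))
f = 3 + 4*I*sqrt(2) (f = 3 + 4*sqrt(-2) = 3 + 4*(I*sqrt(2)) = 3 + 4*I*sqrt(2) ≈ 3.0 + 5.6569*I)
B = (3 + 4*I*sqrt(2))**2 ≈ -23.0 + 33.941*I
1/B = 1/(-23 + 24*I*sqrt(2))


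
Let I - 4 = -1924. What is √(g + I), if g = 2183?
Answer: √263 ≈ 16.217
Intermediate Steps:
I = -1920 (I = 4 - 1924 = -1920)
√(g + I) = √(2183 - 1920) = √263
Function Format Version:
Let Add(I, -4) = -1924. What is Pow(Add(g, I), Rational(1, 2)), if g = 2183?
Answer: Pow(263, Rational(1, 2)) ≈ 16.217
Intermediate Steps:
I = -1920 (I = Add(4, -1924) = -1920)
Pow(Add(g, I), Rational(1, 2)) = Pow(Add(2183, -1920), Rational(1, 2)) = Pow(263, Rational(1, 2))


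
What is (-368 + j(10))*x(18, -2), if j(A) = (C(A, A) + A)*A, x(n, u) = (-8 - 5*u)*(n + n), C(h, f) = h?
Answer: -12096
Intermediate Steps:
x(n, u) = 2*n*(-8 - 5*u) (x(n, u) = (-8 - 5*u)*(2*n) = 2*n*(-8 - 5*u))
j(A) = 2*A² (j(A) = (A + A)*A = (2*A)*A = 2*A²)
(-368 + j(10))*x(18, -2) = (-368 + 2*10²)*(-2*18*(8 + 5*(-2))) = (-368 + 2*100)*(-2*18*(8 - 10)) = (-368 + 200)*(-2*18*(-2)) = -168*72 = -12096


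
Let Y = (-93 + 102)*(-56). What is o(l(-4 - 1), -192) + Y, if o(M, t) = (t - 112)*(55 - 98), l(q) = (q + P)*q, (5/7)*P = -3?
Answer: 12568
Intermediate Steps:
P = -21/5 (P = (7/5)*(-3) = -21/5 ≈ -4.2000)
Y = -504 (Y = 9*(-56) = -504)
l(q) = q*(-21/5 + q) (l(q) = (q - 21/5)*q = (-21/5 + q)*q = q*(-21/5 + q))
o(M, t) = 4816 - 43*t (o(M, t) = (-112 + t)*(-43) = 4816 - 43*t)
o(l(-4 - 1), -192) + Y = (4816 - 43*(-192)) - 504 = (4816 + 8256) - 504 = 13072 - 504 = 12568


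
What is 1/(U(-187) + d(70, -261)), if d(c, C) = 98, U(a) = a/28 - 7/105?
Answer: 420/38327 ≈ 0.010958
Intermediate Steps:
U(a) = -1/15 + a/28 (U(a) = a*(1/28) - 7*1/105 = a/28 - 1/15 = -1/15 + a/28)
1/(U(-187) + d(70, -261)) = 1/((-1/15 + (1/28)*(-187)) + 98) = 1/((-1/15 - 187/28) + 98) = 1/(-2833/420 + 98) = 1/(38327/420) = 420/38327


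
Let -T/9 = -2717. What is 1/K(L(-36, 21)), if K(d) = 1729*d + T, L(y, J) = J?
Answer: 1/60762 ≈ 1.6458e-5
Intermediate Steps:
T = 24453 (T = -9*(-2717) = 24453)
K(d) = 24453 + 1729*d (K(d) = 1729*d + 24453 = 24453 + 1729*d)
1/K(L(-36, 21)) = 1/(24453 + 1729*21) = 1/(24453 + 36309) = 1/60762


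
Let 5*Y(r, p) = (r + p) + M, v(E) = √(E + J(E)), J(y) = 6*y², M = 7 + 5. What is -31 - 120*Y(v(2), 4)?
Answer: -415 - 24*√26 ≈ -537.38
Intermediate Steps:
M = 12
v(E) = √(E + 6*E²)
Y(r, p) = 12/5 + p/5 + r/5 (Y(r, p) = ((r + p) + 12)/5 = ((p + r) + 12)/5 = (12 + p + r)/5 = 12/5 + p/5 + r/5)
-31 - 120*Y(v(2), 4) = -31 - 120*(12/5 + (⅕)*4 + √(2*(1 + 6*2))/5) = -31 - 120*(12/5 + ⅘ + √(2*(1 + 12))/5) = -31 - 120*(12/5 + ⅘ + √(2*13)/5) = -31 - 120*(12/5 + ⅘ + √26/5) = -31 - 120*(16/5 + √26/5) = -31 + (-384 - 24*√26) = -415 - 24*√26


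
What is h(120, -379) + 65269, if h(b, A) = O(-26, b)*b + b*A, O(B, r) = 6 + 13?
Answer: 22069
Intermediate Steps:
O(B, r) = 19
h(b, A) = 19*b + A*b (h(b, A) = 19*b + b*A = 19*b + A*b)
h(120, -379) + 65269 = 120*(19 - 379) + 65269 = 120*(-360) + 65269 = -43200 + 65269 = 22069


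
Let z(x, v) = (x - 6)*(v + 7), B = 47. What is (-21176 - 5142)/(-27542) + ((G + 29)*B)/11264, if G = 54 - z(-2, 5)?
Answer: 264078399/155116544 ≈ 1.7025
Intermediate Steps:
z(x, v) = (-6 + x)*(7 + v)
G = 150 (G = 54 - (-42 - 6*5 + 7*(-2) + 5*(-2)) = 54 - (-42 - 30 - 14 - 10) = 54 - 1*(-96) = 54 + 96 = 150)
(-21176 - 5142)/(-27542) + ((G + 29)*B)/11264 = (-21176 - 5142)/(-27542) + ((150 + 29)*47)/11264 = -26318*(-1/27542) + (179*47)*(1/11264) = 13159/13771 + 8413*(1/11264) = 13159/13771 + 8413/11264 = 264078399/155116544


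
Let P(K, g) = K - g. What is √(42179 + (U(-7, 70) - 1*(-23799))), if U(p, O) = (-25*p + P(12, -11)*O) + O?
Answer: 3*√7537 ≈ 260.45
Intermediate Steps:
U(p, O) = -25*p + 24*O (U(p, O) = (-25*p + (12 - 1*(-11))*O) + O = (-25*p + (12 + 11)*O) + O = (-25*p + 23*O) + O = -25*p + 24*O)
√(42179 + (U(-7, 70) - 1*(-23799))) = √(42179 + ((-25*(-7) + 24*70) - 1*(-23799))) = √(42179 + ((175 + 1680) + 23799)) = √(42179 + (1855 + 23799)) = √(42179 + 25654) = √67833 = 3*√7537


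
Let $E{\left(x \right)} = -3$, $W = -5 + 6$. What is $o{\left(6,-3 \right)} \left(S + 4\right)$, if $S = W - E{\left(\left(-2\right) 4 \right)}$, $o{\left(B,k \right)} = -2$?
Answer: $-16$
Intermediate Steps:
$W = 1$
$S = 4$ ($S = 1 - -3 = 1 + 3 = 4$)
$o{\left(6,-3 \right)} \left(S + 4\right) = - 2 \left(4 + 4\right) = \left(-2\right) 8 = -16$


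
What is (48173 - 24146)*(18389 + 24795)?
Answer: 1037581968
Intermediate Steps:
(48173 - 24146)*(18389 + 24795) = 24027*43184 = 1037581968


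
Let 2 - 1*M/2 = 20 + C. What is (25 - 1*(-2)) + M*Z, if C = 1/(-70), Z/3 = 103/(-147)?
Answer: 175982/1715 ≈ 102.61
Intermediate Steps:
Z = -103/49 (Z = 3*(103/(-147)) = 3*(103*(-1/147)) = 3*(-103/147) = -103/49 ≈ -2.1020)
C = -1/70 ≈ -0.014286
M = -1259/35 (M = 4 - 2*(20 - 1/70) = 4 - 2*1399/70 = 4 - 1399/35 = -1259/35 ≈ -35.971)
(25 - 1*(-2)) + M*Z = (25 - 1*(-2)) - 1259/35*(-103/49) = (25 + 2) + 129677/1715 = 27 + 129677/1715 = 175982/1715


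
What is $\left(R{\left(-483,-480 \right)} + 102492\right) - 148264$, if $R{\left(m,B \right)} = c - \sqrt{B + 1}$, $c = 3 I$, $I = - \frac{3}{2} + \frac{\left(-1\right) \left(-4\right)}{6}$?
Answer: $- \frac{91549}{2} - i \sqrt{479} \approx -45775.0 - 21.886 i$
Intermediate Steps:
$I = - \frac{5}{6}$ ($I = \left(-3\right) \frac{1}{2} + 4 \cdot \frac{1}{6} = - \frac{3}{2} + \frac{2}{3} = - \frac{5}{6} \approx -0.83333$)
$c = - \frac{5}{2}$ ($c = 3 \left(- \frac{5}{6}\right) = - \frac{5}{2} \approx -2.5$)
$R{\left(m,B \right)} = - \frac{5}{2} - \sqrt{1 + B}$ ($R{\left(m,B \right)} = - \frac{5}{2} - \sqrt{B + 1} = - \frac{5}{2} - \sqrt{1 + B}$)
$\left(R{\left(-483,-480 \right)} + 102492\right) - 148264 = \left(\left(- \frac{5}{2} - \sqrt{1 - 480}\right) + 102492\right) - 148264 = \left(\left(- \frac{5}{2} - \sqrt{-479}\right) + 102492\right) - 148264 = \left(\left(- \frac{5}{2} - i \sqrt{479}\right) + 102492\right) - 148264 = \left(\frac{204979}{2} - i \sqrt{479}\right) - 148264 = - \frac{91549}{2} - i \sqrt{479}$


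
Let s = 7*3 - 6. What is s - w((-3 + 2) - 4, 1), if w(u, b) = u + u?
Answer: 25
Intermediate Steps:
s = 15 (s = 21 - 6 = 15)
w(u, b) = 2*u
s - w((-3 + 2) - 4, 1) = 15 - 2*((-3 + 2) - 4) = 15 - 2*(-1 - 4) = 15 - 2*(-5) = 15 - 1*(-10) = 15 + 10 = 25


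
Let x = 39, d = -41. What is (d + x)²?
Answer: 4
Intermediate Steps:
(d + x)² = (-41 + 39)² = (-2)² = 4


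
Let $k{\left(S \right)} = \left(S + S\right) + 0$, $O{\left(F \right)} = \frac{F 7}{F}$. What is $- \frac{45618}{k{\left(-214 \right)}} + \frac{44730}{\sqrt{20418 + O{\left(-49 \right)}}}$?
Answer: $\frac{22809}{214} + \frac{8946 \sqrt{817}}{817} \approx 419.56$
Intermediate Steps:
$O{\left(F \right)} = 7$ ($O{\left(F \right)} = \frac{7 F}{F} = 7$)
$k{\left(S \right)} = 2 S$ ($k{\left(S \right)} = 2 S + 0 = 2 S$)
$- \frac{45618}{k{\left(-214 \right)}} + \frac{44730}{\sqrt{20418 + O{\left(-49 \right)}}} = - \frac{45618}{2 \left(-214\right)} + \frac{44730}{\sqrt{20418 + 7}} = - \frac{45618}{-428} + \frac{44730}{\sqrt{20425}} = \left(-45618\right) \left(- \frac{1}{428}\right) + \frac{44730}{5 \sqrt{817}} = \frac{22809}{214} + 44730 \frac{\sqrt{817}}{4085} = \frac{22809}{214} + \frac{8946 \sqrt{817}}{817}$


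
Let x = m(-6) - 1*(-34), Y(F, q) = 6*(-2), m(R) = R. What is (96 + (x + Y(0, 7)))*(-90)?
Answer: -10080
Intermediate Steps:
Y(F, q) = -12
x = 28 (x = -6 - 1*(-34) = -6 + 34 = 28)
(96 + (x + Y(0, 7)))*(-90) = (96 + (28 - 12))*(-90) = (96 + 16)*(-90) = 112*(-90) = -10080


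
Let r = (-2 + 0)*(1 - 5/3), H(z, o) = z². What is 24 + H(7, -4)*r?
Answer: 268/3 ≈ 89.333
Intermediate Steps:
r = 4/3 (r = -2*(1 - 5*⅓) = -2*(1 - 5/3) = -2*(-⅔) = 4/3 ≈ 1.3333)
24 + H(7, -4)*r = 24 + 7²*(4/3) = 24 + 49*(4/3) = 24 + 196/3 = 268/3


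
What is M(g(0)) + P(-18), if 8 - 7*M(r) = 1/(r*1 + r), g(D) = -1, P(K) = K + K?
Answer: -487/14 ≈ -34.786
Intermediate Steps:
P(K) = 2*K
M(r) = 8/7 - 1/(14*r) (M(r) = 8/7 - 1/(7*(r*1 + r)) = 8/7 - 1/(7*(r + r)) = 8/7 - 1/(2*r)/7 = 8/7 - 1/(14*r))
M(g(0)) + P(-18) = (1/14)*(-1 + 16*(-1))/(-1) + 2*(-18) = (1/14)*(-1)*(-1 - 16) - 36 = (1/14)*(-1)*(-17) - 36 = 17/14 - 36 = -487/14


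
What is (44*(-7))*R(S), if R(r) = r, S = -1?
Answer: 308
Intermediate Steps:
(44*(-7))*R(S) = (44*(-7))*(-1) = -308*(-1) = 308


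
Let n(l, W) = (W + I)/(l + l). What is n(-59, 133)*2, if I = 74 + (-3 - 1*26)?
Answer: -178/59 ≈ -3.0169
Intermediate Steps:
I = 45 (I = 74 + (-3 - 26) = 74 - 29 = 45)
n(l, W) = (45 + W)/(2*l) (n(l, W) = (W + 45)/(l + l) = (45 + W)/((2*l)) = (45 + W)*(1/(2*l)) = (45 + W)/(2*l))
n(-59, 133)*2 = ((1/2)*(45 + 133)/(-59))*2 = ((1/2)*(-1/59)*178)*2 = -89/59*2 = -178/59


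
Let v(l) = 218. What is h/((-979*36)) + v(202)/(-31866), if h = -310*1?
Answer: 182939/93590442 ≈ 0.0019547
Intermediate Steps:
h = -310
h/((-979*36)) + v(202)/(-31866) = -310/((-979*36)) + 218/(-31866) = -310/(-35244) + 218*(-1/31866) = -310*(-1/35244) - 109/15933 = 155/17622 - 109/15933 = 182939/93590442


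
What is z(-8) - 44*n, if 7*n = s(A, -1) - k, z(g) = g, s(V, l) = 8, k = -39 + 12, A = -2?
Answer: -228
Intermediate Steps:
k = -27
n = 5 (n = (8 - 1*(-27))/7 = (8 + 27)/7 = (⅐)*35 = 5)
z(-8) - 44*n = -8 - 44*5 = -8 - 220 = -228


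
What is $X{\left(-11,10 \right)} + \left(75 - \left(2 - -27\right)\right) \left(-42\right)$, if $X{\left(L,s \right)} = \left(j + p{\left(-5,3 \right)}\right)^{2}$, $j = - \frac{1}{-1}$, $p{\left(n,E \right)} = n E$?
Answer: $-1736$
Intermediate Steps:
$p{\left(n,E \right)} = E n$
$j = 1$ ($j = \left(-1\right) \left(-1\right) = 1$)
$X{\left(L,s \right)} = 196$ ($X{\left(L,s \right)} = \left(1 + 3 \left(-5\right)\right)^{2} = \left(1 - 15\right)^{2} = \left(-14\right)^{2} = 196$)
$X{\left(-11,10 \right)} + \left(75 - \left(2 - -27\right)\right) \left(-42\right) = 196 + \left(75 - \left(2 - -27\right)\right) \left(-42\right) = 196 + \left(75 - \left(2 + 27\right)\right) \left(-42\right) = 196 + \left(75 - 29\right) \left(-42\right) = 196 + 46 \left(-42\right) = 196 - 1932 = -1736$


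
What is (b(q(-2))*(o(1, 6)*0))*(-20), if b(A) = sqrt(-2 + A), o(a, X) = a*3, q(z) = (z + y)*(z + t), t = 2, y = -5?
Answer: 0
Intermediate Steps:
q(z) = (-5 + z)*(2 + z) (q(z) = (z - 5)*(z + 2) = (-5 + z)*(2 + z))
o(a, X) = 3*a
(b(q(-2))*(o(1, 6)*0))*(-20) = (sqrt(-2 + (-10 + (-2)**2 - 3*(-2)))*((3*1)*0))*(-20) = (sqrt(-2 + (-10 + 4 + 6))*(3*0))*(-20) = (sqrt(-2 + 0)*0)*(-20) = (sqrt(-2)*0)*(-20) = ((I*sqrt(2))*0)*(-20) = 0*(-20) = 0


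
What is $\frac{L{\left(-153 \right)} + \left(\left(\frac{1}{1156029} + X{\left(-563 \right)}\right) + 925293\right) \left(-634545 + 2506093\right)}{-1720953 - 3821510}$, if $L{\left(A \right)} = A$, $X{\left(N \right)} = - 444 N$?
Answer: $- \frac{363251537945752213}{915321137061} \approx -3.9686 \cdot 10^{5}$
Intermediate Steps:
$\frac{L{\left(-153 \right)} + \left(\left(\frac{1}{1156029} + X{\left(-563 \right)}\right) + 925293\right) \left(-634545 + 2506093\right)}{-1720953 - 3821510} = \frac{-153 + \left(\left(\frac{1}{1156029} - -249972\right) + 925293\right) \left(-634545 + 2506093\right)}{-1720953 - 3821510} = \frac{-153 + \left(\left(\frac{1}{1156029} + 249972\right) + 925293\right) 1871548}{-5542463} = \left(-153 + \left(\frac{288974881189}{1156029} + 925293\right) 1871548\right) \left(- \frac{1}{5542463}\right) = \left(-153 + \frac{1358640422686}{1156029} \cdot 1871548\right) \left(- \frac{1}{5542463}\right) = \left(-153 + \frac{363251537971019704}{165147}\right) \left(- \frac{1}{5542463}\right) = \frac{363251537945752213}{165147} \left(- \frac{1}{5542463}\right) = - \frac{363251537945752213}{915321137061}$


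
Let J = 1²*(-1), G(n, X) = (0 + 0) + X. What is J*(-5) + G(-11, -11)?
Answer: -6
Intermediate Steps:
G(n, X) = X (G(n, X) = 0 + X = X)
J = -1 (J = 1*(-1) = -1)
J*(-5) + G(-11, -11) = -1*(-5) - 11 = 5 - 11 = -6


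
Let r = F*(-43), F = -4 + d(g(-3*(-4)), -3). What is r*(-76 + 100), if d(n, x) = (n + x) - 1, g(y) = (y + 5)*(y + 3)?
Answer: -254904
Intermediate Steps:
g(y) = (3 + y)*(5 + y) (g(y) = (5 + y)*(3 + y) = (3 + y)*(5 + y))
d(n, x) = -1 + n + x
F = 247 (F = -4 + (-1 + (15 + (-3*(-4))² + 8*(-3*(-4))) - 3) = -4 + (-1 + (15 + 12² + 8*12) - 3) = -4 + (-1 + (15 + 144 + 96) - 3) = -4 + (-1 + 255 - 3) = -4 + 251 = 247)
r = -10621 (r = 247*(-43) = -10621)
r*(-76 + 100) = -10621*(-76 + 100) = -10621*24 = -254904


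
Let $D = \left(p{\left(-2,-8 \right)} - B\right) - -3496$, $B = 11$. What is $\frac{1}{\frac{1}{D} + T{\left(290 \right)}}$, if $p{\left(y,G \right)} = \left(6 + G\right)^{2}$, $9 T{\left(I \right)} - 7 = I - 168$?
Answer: $\frac{1163}{16670} \approx 0.069766$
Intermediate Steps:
$T{\left(I \right)} = - \frac{161}{9} + \frac{I}{9}$ ($T{\left(I \right)} = \frac{7}{9} + \frac{I - 168}{9} = \frac{7}{9} + \frac{-168 + I}{9} = \frac{7}{9} + \left(- \frac{56}{3} + \frac{I}{9}\right) = - \frac{161}{9} + \frac{I}{9}$)
$D = 3489$ ($D = \left(\left(6 - 8\right)^{2} - 11\right) - -3496 = \left(\left(-2\right)^{2} - 11\right) + 3496 = \left(4 - 11\right) + 3496 = -7 + 3496 = 3489$)
$\frac{1}{\frac{1}{D} + T{\left(290 \right)}} = \frac{1}{\frac{1}{3489} + \left(- \frac{161}{9} + \frac{1}{9} \cdot 290\right)} = \frac{1}{\frac{1}{3489} + \left(- \frac{161}{9} + \frac{290}{9}\right)} = \frac{1}{\frac{1}{3489} + \frac{43}{3}} = \frac{1}{\frac{16670}{1163}} = \frac{1163}{16670}$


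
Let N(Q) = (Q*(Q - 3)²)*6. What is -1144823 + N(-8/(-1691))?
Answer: -5535655720712533/4835382371 ≈ -1.1448e+6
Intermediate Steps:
N(Q) = 6*Q*(-3 + Q)² (N(Q) = (Q*(-3 + Q)²)*6 = 6*Q*(-3 + Q)²)
-1144823 + N(-8/(-1691)) = -1144823 + 6*(-8/(-1691))*(-3 - 8/(-1691))² = -1144823 + 6*(-8*(-1/1691))*(-3 - 8*(-1/1691))² = -1144823 + 6*(8/1691)*(-3 + 8/1691)² = -1144823 + 6*(8/1691)*(-5065/1691)² = -1144823 + 6*(8/1691)*(25654225/2859481) = -1144823 + 1231402800/4835382371 = -5535655720712533/4835382371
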